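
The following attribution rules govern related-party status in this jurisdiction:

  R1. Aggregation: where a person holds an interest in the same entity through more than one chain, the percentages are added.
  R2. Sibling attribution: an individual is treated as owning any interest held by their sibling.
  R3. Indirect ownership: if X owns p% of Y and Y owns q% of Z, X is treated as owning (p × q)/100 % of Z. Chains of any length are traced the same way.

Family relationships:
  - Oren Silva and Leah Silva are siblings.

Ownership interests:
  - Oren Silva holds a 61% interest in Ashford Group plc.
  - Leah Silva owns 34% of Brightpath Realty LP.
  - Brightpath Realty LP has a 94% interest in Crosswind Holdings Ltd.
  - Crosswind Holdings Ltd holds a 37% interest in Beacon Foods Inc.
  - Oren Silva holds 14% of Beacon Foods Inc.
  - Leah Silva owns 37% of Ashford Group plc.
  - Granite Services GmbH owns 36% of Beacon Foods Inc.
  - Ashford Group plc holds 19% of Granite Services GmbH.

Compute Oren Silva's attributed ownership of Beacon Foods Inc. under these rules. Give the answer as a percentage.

32.5284%

By sibling attribution (R2), Oren Silva is treated as also owning Leah Silva's interest in Ashford Group plc, giving 61% + 37% = 98%.
By sibling attribution (R2), Oren Silva is treated as owning Leah Silva's 34% interest in Brightpath Realty LP.
Chain via Ashford Group plc → Granite Services GmbH (R3): 98% × 19% × 36% = 6.7032% of Beacon Foods Inc.
Direct interest in Beacon Foods Inc: 14%.
Chain via Brightpath Realty LP → Crosswind Holdings Ltd (R3): 34% × 94% × 37% = 11.8252% of Beacon Foods Inc.
Aggregating (R1): 6.7032% + 14% + 11.8252% = 32.5284%.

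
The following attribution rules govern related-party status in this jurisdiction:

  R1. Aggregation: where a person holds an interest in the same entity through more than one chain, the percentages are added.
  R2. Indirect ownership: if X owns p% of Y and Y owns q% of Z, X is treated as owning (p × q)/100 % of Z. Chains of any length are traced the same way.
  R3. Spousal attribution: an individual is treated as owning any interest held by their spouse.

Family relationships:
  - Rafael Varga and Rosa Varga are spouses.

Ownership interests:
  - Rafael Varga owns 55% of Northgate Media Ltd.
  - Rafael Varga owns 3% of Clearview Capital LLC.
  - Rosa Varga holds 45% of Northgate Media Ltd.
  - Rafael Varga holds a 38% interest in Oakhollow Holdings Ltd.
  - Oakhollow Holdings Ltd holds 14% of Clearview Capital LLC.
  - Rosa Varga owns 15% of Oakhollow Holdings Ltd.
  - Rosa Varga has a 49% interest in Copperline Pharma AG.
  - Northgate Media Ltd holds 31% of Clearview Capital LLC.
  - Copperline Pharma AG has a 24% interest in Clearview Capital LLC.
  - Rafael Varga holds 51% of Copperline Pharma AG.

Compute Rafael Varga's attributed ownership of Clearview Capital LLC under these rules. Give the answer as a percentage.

By spousal attribution (R3), Rafael Varga is treated as also owning Rosa Varga's interest in Copperline Pharma AG, giving 51% + 49% = 100%.
By spousal attribution (R3), Rafael Varga is treated as also owning Rosa Varga's interest in Oakhollow Holdings Ltd, giving 38% + 15% = 53%.
By spousal attribution (R3), Rafael Varga is treated as also owning Rosa Varga's interest in Northgate Media Ltd, giving 55% + 45% = 100%.
Chain via Copperline Pharma AG (R2): 100% × 24% = 24% of Clearview Capital LLC.
Chain via Oakhollow Holdings Ltd (R2): 53% × 14% = 7.42% of Clearview Capital LLC.
Chain via Northgate Media Ltd (R2): 100% × 31% = 31% of Clearview Capital LLC.
Direct interest in Clearview Capital LLC: 3%.
Aggregating (R1): 24% + 7.42% + 31% + 3% = 65.42%.

65.42%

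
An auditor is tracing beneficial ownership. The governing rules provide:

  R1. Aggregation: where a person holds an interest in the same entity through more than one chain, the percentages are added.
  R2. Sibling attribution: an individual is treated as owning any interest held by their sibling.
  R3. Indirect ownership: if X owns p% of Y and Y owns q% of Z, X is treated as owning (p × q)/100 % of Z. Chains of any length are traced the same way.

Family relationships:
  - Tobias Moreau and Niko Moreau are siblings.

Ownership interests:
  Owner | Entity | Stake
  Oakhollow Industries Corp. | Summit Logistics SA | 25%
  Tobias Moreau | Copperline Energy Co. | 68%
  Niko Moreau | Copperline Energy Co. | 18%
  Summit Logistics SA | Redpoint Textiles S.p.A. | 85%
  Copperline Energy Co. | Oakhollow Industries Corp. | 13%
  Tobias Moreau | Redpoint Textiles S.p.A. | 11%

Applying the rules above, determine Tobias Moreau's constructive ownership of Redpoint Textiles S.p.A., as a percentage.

13.37575%

By sibling attribution (R2), Tobias Moreau is treated as also owning Niko Moreau's interest in Copperline Energy Co, giving 68% + 18% = 86%.
Chain via Copperline Energy Co. → Oakhollow Industries Corp. → Summit Logistics SA (R3): 86% × 13% × 25% × 85% = 2.37575% of Redpoint Textiles S.p.A.
Direct interest in Redpoint Textiles S.p.A: 11%.
Aggregating (R1): 2.37575% + 11% = 13.37575%.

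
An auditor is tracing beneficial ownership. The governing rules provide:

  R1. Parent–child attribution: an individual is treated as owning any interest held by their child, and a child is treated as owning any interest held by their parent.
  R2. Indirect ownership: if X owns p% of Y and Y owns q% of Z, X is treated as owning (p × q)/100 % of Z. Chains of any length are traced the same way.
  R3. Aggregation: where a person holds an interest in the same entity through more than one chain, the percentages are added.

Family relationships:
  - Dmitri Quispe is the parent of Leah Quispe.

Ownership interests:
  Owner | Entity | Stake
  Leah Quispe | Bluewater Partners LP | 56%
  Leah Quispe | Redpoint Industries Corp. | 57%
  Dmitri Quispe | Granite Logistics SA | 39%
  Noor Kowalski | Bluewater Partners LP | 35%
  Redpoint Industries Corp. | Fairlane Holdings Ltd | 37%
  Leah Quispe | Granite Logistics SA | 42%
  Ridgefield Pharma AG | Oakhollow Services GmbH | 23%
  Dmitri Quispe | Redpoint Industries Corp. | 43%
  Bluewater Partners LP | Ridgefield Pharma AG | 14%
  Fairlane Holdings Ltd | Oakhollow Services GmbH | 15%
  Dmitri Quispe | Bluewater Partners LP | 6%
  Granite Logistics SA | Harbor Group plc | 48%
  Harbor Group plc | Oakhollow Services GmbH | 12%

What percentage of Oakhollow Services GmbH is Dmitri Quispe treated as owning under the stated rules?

By parent–child attribution (R1), Dmitri Quispe is treated as also owning Leah Quispe's interest in Redpoint Industries Corp, giving 43% + 57% = 100%.
By parent–child attribution (R1), Dmitri Quispe is treated as also owning Leah Quispe's interest in Bluewater Partners LP, giving 6% + 56% = 62%.
By parent–child attribution (R1), Dmitri Quispe is treated as also owning Leah Quispe's interest in Granite Logistics SA, giving 39% + 42% = 81%.
Chain via Redpoint Industries Corp. → Fairlane Holdings Ltd (R2): 100% × 37% × 15% = 5.55% of Oakhollow Services GmbH.
Chain via Bluewater Partners LP → Ridgefield Pharma AG (R2): 62% × 14% × 23% = 1.9964% of Oakhollow Services GmbH.
Chain via Granite Logistics SA → Harbor Group plc (R2): 81% × 48% × 12% = 4.6656% of Oakhollow Services GmbH.
Aggregating (R3): 5.55% + 1.9964% + 4.6656% = 12.212%.

12.212%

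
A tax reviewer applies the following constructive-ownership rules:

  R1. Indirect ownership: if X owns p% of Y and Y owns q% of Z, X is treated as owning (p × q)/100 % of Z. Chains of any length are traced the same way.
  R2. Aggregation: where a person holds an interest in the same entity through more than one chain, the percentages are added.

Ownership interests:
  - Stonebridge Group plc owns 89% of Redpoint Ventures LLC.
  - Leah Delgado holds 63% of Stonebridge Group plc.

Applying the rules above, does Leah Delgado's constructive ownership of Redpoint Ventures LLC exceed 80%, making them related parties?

No

Chain via Stonebridge Group plc (R1): 63% × 89% = 56.07% of Redpoint Ventures LLC.
56.07% does not exceed the 80% threshold, so Leah is not a related party to Redpoint Ventures LLC.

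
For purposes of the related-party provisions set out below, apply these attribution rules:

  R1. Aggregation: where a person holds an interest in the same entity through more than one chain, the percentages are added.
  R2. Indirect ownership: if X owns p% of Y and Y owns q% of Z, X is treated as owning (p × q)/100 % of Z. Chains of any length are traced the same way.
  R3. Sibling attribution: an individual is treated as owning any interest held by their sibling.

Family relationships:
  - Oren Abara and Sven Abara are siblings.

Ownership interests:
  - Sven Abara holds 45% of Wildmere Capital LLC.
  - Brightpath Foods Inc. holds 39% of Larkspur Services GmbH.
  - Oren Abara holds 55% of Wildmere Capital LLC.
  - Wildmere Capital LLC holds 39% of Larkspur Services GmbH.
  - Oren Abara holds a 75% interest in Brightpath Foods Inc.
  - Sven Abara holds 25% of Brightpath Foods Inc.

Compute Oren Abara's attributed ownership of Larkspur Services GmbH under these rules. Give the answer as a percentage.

78%

By sibling attribution (R3), Oren Abara is treated as also owning Sven Abara's interest in Brightpath Foods Inc, giving 75% + 25% = 100%.
By sibling attribution (R3), Oren Abara is treated as also owning Sven Abara's interest in Wildmere Capital LLC, giving 55% + 45% = 100%.
Chain via Brightpath Foods Inc. (R2): 100% × 39% = 39% of Larkspur Services GmbH.
Chain via Wildmere Capital LLC (R2): 100% × 39% = 39% of Larkspur Services GmbH.
Aggregating (R1): 39% + 39% = 78%.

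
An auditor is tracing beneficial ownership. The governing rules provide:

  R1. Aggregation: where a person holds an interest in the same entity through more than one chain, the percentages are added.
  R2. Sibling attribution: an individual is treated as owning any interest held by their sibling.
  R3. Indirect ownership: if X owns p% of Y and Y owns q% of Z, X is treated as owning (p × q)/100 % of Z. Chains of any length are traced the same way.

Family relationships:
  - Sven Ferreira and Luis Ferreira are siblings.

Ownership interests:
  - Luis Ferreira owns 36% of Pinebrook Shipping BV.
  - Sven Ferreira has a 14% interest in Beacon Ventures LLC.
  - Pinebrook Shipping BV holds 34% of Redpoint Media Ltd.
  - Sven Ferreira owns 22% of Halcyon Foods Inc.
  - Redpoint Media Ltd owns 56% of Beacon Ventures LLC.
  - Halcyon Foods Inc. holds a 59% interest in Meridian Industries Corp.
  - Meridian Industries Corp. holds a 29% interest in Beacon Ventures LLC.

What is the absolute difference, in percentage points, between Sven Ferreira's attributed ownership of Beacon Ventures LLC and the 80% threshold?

55.3814

By sibling attribution (R2), Sven Ferreira is treated as owning Luis Ferreira's 36% interest in Pinebrook Shipping BV.
Chain via Halcyon Foods Inc. → Meridian Industries Corp. (R3): 22% × 59% × 29% = 3.7642% of Beacon Ventures LLC.
Direct interest in Beacon Ventures LLC: 14%.
Chain via Pinebrook Shipping BV → Redpoint Media Ltd (R3): 36% × 34% × 56% = 6.8544% of Beacon Ventures LLC.
Aggregating (R1): 3.7642% + 14% + 6.8544% = 24.6186%.
24.6186% falls short of the 80% threshold by 55.3814 percentage points.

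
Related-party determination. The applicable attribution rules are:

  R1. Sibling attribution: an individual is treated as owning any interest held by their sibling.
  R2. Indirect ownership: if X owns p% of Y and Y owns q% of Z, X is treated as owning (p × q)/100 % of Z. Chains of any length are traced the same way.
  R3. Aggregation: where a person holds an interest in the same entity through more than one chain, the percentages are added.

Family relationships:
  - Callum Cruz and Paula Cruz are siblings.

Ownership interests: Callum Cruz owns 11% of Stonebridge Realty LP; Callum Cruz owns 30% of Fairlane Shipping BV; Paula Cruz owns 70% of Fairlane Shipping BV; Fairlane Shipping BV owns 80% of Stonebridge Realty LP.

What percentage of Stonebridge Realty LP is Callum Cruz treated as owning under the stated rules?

By sibling attribution (R1), Callum Cruz is treated as also owning Paula Cruz's interest in Fairlane Shipping BV, giving 30% + 70% = 100%.
Chain via Fairlane Shipping BV (R2): 100% × 80% = 80% of Stonebridge Realty LP.
Direct interest in Stonebridge Realty LP: 11%.
Aggregating (R3): 80% + 11% = 91%.

91%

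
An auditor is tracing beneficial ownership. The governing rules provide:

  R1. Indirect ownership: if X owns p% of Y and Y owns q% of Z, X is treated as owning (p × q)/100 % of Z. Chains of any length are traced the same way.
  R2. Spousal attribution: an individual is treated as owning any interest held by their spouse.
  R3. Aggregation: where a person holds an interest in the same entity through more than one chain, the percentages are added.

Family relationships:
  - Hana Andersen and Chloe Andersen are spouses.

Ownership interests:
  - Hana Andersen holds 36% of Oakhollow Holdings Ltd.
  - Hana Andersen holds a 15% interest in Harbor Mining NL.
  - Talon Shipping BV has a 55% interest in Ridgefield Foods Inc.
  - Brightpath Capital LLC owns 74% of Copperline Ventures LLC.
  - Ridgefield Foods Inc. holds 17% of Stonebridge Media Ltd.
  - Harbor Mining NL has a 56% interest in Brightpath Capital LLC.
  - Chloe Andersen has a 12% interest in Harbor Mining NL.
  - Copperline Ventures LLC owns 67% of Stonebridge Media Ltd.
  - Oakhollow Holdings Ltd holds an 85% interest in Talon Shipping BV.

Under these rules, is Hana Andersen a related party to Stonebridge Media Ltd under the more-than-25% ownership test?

By spousal attribution (R2), Hana Andersen is treated as also owning Chloe Andersen's interest in Harbor Mining NL, giving 15% + 12% = 27%.
Chain via Harbor Mining NL → Brightpath Capital LLC → Copperline Ventures LLC (R1): 27% × 56% × 74% × 67% = 7.496496% of Stonebridge Media Ltd.
Chain via Oakhollow Holdings Ltd → Talon Shipping BV → Ridgefield Foods Inc. (R1): 36% × 85% × 55% × 17% = 2.8611% of Stonebridge Media Ltd.
Aggregating (R3): 7.496496% + 2.8611% = 10.357596%.
10.357596% does not exceed the 25% threshold, so Hana is not a related party to Stonebridge Media Ltd.

No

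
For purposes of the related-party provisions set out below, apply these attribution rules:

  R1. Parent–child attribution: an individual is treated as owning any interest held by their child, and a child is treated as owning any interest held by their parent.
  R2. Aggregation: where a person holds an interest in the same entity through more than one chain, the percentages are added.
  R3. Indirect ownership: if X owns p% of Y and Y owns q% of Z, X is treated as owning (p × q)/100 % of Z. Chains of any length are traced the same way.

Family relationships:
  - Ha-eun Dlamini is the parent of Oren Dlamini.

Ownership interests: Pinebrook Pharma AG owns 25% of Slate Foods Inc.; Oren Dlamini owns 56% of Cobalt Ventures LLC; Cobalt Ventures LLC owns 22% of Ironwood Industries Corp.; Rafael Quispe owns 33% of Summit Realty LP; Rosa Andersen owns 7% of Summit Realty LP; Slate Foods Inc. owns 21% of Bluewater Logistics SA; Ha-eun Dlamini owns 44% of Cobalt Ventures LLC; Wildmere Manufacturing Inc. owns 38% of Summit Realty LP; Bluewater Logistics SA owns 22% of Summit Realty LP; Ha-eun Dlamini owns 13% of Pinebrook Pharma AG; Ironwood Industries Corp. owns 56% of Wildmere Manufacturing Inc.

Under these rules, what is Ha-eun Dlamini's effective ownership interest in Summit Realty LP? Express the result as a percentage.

By parent–child attribution (R1), Ha-eun Dlamini is treated as also owning Oren Dlamini's interest in Cobalt Ventures LLC, giving 44% + 56% = 100%.
Chain via Cobalt Ventures LLC → Ironwood Industries Corp. → Wildmere Manufacturing Inc. (R3): 100% × 22% × 56% × 38% = 4.6816% of Summit Realty LP.
Chain via Pinebrook Pharma AG → Slate Foods Inc. → Bluewater Logistics SA (R3): 13% × 25% × 21% × 22% = 0.15015% of Summit Realty LP.
Aggregating (R2): 4.6816% + 0.15015% = 4.83175%.

4.83175%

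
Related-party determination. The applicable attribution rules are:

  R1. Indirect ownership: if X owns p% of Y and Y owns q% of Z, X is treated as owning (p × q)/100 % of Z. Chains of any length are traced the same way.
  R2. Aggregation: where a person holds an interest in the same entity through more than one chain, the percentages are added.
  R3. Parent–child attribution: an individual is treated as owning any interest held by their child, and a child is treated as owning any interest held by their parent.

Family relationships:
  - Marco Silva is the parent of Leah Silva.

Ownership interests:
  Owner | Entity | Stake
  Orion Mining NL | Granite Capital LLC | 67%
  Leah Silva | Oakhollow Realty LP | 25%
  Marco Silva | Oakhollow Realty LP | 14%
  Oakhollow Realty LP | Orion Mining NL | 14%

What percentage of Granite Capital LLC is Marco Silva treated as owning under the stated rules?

By parent–child attribution (R3), Marco Silva is treated as also owning Leah Silva's interest in Oakhollow Realty LP, giving 14% + 25% = 39%.
Chain via Oakhollow Realty LP → Orion Mining NL (R1): 39% × 14% × 67% = 3.6582% of Granite Capital LLC.

3.6582%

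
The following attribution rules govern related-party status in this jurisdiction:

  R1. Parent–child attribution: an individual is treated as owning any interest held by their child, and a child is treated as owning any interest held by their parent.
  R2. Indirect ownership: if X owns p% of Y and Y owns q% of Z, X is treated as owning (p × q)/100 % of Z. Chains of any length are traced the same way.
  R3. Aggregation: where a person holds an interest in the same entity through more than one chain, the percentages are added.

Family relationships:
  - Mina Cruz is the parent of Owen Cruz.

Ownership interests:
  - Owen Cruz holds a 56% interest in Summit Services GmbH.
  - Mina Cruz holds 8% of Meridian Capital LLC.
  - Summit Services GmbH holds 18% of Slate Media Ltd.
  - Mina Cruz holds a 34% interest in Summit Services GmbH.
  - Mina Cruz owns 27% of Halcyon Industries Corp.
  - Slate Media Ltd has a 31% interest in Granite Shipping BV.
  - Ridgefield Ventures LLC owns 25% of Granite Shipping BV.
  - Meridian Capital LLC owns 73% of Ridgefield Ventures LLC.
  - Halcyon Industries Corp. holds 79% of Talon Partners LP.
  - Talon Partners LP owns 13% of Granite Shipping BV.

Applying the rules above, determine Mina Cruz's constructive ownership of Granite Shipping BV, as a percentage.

By parent–child attribution (R1), Mina Cruz is treated as also owning Owen Cruz's interest in Summit Services GmbH, giving 34% + 56% = 90%.
Chain via Halcyon Industries Corp. → Talon Partners LP (R2): 27% × 79% × 13% = 2.7729% of Granite Shipping BV.
Chain via Summit Services GmbH → Slate Media Ltd (R2): 90% × 18% × 31% = 5.022% of Granite Shipping BV.
Chain via Meridian Capital LLC → Ridgefield Ventures LLC (R2): 8% × 73% × 25% = 1.46% of Granite Shipping BV.
Aggregating (R3): 2.7729% + 5.022% + 1.46% = 9.2549%.

9.2549%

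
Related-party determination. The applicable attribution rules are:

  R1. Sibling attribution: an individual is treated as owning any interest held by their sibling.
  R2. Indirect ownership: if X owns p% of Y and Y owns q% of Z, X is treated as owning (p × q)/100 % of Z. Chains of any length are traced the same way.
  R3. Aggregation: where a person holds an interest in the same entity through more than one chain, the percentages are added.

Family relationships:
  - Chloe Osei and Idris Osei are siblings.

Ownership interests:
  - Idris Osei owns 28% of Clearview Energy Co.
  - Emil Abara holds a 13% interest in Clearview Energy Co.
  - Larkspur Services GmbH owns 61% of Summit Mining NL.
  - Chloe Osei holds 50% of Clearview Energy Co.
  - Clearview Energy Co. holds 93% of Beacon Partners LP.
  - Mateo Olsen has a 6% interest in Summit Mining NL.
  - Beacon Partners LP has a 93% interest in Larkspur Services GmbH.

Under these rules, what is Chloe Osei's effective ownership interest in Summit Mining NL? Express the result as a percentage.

41.151942%

By sibling attribution (R1), Chloe Osei is treated as also owning Idris Osei's interest in Clearview Energy Co, giving 50% + 28% = 78%.
Chain via Clearview Energy Co. → Beacon Partners LP → Larkspur Services GmbH (R2): 78% × 93% × 93% × 61% = 41.151942% of Summit Mining NL.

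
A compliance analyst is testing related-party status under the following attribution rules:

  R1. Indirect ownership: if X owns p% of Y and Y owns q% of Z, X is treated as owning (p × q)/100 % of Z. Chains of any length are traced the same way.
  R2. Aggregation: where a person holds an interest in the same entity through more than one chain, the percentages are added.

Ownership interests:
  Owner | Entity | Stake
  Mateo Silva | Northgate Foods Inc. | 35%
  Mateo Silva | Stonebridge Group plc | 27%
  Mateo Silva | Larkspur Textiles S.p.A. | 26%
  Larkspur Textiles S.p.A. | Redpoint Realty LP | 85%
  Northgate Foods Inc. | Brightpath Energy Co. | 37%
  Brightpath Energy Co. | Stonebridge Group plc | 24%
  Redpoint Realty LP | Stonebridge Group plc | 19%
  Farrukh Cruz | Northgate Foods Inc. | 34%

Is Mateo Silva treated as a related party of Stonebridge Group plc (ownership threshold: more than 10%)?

Chain via Larkspur Textiles S.p.A. → Redpoint Realty LP (R1): 26% × 85% × 19% = 4.199% of Stonebridge Group plc.
Chain via Northgate Foods Inc. → Brightpath Energy Co. (R1): 35% × 37% × 24% = 3.108% of Stonebridge Group plc.
Direct interest in Stonebridge Group plc: 27%.
Aggregating (R2): 4.199% + 3.108% + 27% = 34.307%.
34.307% exceeds the 10% threshold, so Mateo is a related party to Stonebridge Group plc.

Yes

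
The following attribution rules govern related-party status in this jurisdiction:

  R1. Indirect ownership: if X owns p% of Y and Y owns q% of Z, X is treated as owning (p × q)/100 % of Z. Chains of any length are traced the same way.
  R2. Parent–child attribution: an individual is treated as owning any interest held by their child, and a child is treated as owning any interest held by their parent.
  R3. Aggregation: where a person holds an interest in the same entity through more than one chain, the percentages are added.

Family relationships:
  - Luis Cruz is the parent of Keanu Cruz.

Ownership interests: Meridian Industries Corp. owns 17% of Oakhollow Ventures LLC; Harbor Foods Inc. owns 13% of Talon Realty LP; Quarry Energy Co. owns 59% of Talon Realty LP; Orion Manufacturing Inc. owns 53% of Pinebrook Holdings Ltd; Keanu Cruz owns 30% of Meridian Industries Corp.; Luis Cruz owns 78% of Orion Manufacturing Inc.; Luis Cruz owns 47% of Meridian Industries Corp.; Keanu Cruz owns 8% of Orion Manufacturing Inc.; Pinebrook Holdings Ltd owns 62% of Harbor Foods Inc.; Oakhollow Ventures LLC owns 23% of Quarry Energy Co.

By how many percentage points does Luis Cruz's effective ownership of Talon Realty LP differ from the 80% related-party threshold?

By parent–child attribution (R2), Luis Cruz is treated as also owning Keanu Cruz's interest in Meridian Industries Corp, giving 47% + 30% = 77%.
By parent–child attribution (R2), Luis Cruz is treated as also owning Keanu Cruz's interest in Orion Manufacturing Inc, giving 78% + 8% = 86%.
Chain via Meridian Industries Corp. → Oakhollow Ventures LLC → Quarry Energy Co. (R1): 77% × 17% × 23% × 59% = 1.776313% of Talon Realty LP.
Chain via Orion Manufacturing Inc. → Pinebrook Holdings Ltd → Harbor Foods Inc. (R1): 86% × 53% × 62% × 13% = 3.673748% of Talon Realty LP.
Aggregating (R3): 1.776313% + 3.673748% = 5.450061%.
5.450061% falls short of the 80% threshold by 74.549939 percentage points.

74.549939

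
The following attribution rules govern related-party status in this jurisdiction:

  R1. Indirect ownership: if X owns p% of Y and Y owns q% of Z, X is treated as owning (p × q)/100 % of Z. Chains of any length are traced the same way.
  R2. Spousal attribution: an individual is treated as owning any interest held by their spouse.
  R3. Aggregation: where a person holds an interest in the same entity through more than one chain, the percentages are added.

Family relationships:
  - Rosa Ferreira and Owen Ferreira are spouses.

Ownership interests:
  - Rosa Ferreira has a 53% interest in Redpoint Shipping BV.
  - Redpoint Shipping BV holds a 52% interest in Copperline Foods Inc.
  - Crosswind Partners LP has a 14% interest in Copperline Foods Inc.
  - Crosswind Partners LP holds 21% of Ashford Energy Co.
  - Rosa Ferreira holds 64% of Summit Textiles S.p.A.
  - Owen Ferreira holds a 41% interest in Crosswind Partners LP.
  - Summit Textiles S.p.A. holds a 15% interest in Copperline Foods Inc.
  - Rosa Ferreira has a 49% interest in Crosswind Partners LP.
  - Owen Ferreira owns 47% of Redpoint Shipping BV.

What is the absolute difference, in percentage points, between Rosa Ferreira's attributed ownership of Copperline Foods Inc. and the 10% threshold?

64.2

By spousal attribution (R2), Rosa Ferreira is treated as also owning Owen Ferreira's interest in Redpoint Shipping BV, giving 53% + 47% = 100%.
By spousal attribution (R2), Rosa Ferreira is treated as also owning Owen Ferreira's interest in Crosswind Partners LP, giving 49% + 41% = 90%.
Chain via Redpoint Shipping BV (R1): 100% × 52% = 52% of Copperline Foods Inc.
Chain via Summit Textiles S.p.A. (R1): 64% × 15% = 9.6% of Copperline Foods Inc.
Chain via Crosswind Partners LP (R1): 90% × 14% = 12.6% of Copperline Foods Inc.
Aggregating (R3): 52% + 9.6% + 12.6% = 74.2%.
74.2% exceeds the 10% threshold by 64.2 percentage points.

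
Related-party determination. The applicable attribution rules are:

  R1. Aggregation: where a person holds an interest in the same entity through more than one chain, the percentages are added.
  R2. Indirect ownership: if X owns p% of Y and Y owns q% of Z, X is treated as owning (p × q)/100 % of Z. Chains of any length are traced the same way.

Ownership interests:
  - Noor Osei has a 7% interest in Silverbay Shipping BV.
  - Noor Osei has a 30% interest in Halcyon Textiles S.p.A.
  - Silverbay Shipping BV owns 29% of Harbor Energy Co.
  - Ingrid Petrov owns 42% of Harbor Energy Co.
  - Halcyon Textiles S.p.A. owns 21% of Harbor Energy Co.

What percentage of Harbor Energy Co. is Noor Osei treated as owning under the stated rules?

Chain via Halcyon Textiles S.p.A. (R2): 30% × 21% = 6.3% of Harbor Energy Co.
Chain via Silverbay Shipping BV (R2): 7% × 29% = 2.03% of Harbor Energy Co.
Aggregating (R1): 6.3% + 2.03% = 8.33%.

8.33%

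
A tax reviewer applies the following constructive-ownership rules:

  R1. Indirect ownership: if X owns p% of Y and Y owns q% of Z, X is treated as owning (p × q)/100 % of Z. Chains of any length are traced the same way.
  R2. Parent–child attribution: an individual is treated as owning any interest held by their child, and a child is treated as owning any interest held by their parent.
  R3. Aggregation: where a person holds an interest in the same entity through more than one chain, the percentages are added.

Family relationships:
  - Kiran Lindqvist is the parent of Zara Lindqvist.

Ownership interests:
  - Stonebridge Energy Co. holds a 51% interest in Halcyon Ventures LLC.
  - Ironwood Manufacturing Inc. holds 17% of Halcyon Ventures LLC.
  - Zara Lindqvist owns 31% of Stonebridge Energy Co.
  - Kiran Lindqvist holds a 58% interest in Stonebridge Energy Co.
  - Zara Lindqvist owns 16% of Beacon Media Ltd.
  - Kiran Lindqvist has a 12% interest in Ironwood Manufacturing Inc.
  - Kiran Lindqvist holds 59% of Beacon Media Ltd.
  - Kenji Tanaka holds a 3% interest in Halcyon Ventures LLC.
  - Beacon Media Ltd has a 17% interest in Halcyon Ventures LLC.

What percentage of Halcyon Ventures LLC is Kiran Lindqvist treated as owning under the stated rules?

60.18%

By parent–child attribution (R2), Kiran Lindqvist is treated as also owning Zara Lindqvist's interest in Stonebridge Energy Co, giving 58% + 31% = 89%.
By parent–child attribution (R2), Kiran Lindqvist is treated as also owning Zara Lindqvist's interest in Beacon Media Ltd, giving 59% + 16% = 75%.
Chain via Ironwood Manufacturing Inc. (R1): 12% × 17% = 2.04% of Halcyon Ventures LLC.
Chain via Stonebridge Energy Co. (R1): 89% × 51% = 45.39% of Halcyon Ventures LLC.
Chain via Beacon Media Ltd (R1): 75% × 17% = 12.75% of Halcyon Ventures LLC.
Aggregating (R3): 2.04% + 45.39% + 12.75% = 60.18%.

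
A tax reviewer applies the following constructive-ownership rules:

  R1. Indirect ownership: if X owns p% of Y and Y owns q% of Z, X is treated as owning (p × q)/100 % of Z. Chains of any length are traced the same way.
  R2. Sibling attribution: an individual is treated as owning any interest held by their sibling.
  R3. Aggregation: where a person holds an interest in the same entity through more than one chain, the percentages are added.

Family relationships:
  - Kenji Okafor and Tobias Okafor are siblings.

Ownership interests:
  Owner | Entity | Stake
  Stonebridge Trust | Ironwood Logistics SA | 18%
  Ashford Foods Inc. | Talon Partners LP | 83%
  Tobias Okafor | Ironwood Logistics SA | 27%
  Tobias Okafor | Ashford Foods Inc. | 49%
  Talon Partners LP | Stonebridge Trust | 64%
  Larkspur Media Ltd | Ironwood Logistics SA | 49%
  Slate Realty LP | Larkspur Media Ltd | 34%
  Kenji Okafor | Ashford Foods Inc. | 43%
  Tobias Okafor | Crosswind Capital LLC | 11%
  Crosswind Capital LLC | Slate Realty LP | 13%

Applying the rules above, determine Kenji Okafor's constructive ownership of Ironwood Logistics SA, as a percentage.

36.03491%

By sibling attribution (R2), Kenji Okafor is treated as also owning Tobias Okafor's interest in Ashford Foods Inc, giving 43% + 49% = 92%.
By sibling attribution (R2), Kenji Okafor is treated as owning Tobias Okafor's 11% interest in Crosswind Capital LLC.
By sibling attribution (R2), Kenji Okafor is treated as owning Tobias Okafor's 27% interest in Ironwood Logistics SA.
Chain via Ashford Foods Inc. → Talon Partners LP → Stonebridge Trust (R1): 92% × 83% × 64% × 18% = 8.796672% of Ironwood Logistics SA.
Chain via Crosswind Capital LLC → Slate Realty LP → Larkspur Media Ltd (R1): 11% × 13% × 34% × 49% = 0.238238% of Ironwood Logistics SA.
Direct interest in Ironwood Logistics SA: 27%.
Aggregating (R3): 8.796672% + 0.238238% + 27% = 36.03491%.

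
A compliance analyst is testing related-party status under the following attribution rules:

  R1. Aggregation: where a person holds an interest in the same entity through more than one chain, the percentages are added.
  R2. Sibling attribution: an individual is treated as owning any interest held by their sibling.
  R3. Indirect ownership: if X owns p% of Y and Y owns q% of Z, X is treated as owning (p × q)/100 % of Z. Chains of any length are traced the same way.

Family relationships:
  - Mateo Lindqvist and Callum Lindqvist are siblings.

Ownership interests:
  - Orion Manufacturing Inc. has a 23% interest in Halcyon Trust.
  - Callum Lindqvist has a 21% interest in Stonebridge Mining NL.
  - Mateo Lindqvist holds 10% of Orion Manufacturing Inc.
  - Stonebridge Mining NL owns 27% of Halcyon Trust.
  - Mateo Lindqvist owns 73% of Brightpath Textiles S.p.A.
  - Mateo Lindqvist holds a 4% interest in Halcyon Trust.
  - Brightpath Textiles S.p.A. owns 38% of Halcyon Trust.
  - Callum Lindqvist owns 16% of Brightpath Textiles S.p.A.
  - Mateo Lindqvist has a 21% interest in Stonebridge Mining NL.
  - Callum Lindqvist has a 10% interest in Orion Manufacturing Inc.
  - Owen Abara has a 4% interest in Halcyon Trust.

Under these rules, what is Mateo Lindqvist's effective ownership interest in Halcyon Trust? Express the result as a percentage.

By sibling attribution (R2), Mateo Lindqvist is treated as also owning Callum Lindqvist's interest in Stonebridge Mining NL, giving 21% + 21% = 42%.
By sibling attribution (R2), Mateo Lindqvist is treated as also owning Callum Lindqvist's interest in Orion Manufacturing Inc, giving 10% + 10% = 20%.
By sibling attribution (R2), Mateo Lindqvist is treated as also owning Callum Lindqvist's interest in Brightpath Textiles S.p.A, giving 73% + 16% = 89%.
Chain via Stonebridge Mining NL (R3): 42% × 27% = 11.34% of Halcyon Trust.
Chain via Orion Manufacturing Inc. (R3): 20% × 23% = 4.6% of Halcyon Trust.
Chain via Brightpath Textiles S.p.A. (R3): 89% × 38% = 33.82% of Halcyon Trust.
Direct interest in Halcyon Trust: 4%.
Aggregating (R1): 11.34% + 4.6% + 33.82% + 4% = 53.76%.

53.76%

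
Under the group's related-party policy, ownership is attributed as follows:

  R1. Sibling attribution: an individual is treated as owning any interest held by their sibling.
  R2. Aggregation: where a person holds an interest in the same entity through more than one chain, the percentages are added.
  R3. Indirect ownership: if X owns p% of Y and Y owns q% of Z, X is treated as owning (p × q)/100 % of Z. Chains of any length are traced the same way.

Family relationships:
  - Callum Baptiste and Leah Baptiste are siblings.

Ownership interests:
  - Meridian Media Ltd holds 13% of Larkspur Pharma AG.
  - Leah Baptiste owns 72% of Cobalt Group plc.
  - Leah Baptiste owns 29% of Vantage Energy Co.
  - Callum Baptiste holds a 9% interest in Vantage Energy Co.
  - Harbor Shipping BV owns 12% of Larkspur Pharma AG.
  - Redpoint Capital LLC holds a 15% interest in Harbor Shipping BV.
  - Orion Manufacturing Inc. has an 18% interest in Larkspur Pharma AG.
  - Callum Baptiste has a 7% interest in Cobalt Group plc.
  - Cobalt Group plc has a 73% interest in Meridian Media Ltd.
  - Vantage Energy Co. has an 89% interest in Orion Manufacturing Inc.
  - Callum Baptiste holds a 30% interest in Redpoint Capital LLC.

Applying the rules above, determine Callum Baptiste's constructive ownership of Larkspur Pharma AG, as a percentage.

By sibling attribution (R1), Callum Baptiste is treated as also owning Leah Baptiste's interest in Cobalt Group plc, giving 7% + 72% = 79%.
By sibling attribution (R1), Callum Baptiste is treated as also owning Leah Baptiste's interest in Vantage Energy Co, giving 9% + 29% = 38%.
Chain via Cobalt Group plc → Meridian Media Ltd (R3): 79% × 73% × 13% = 7.4971% of Larkspur Pharma AG.
Chain via Vantage Energy Co. → Orion Manufacturing Inc. (R3): 38% × 89% × 18% = 6.0876% of Larkspur Pharma AG.
Chain via Redpoint Capital LLC → Harbor Shipping BV (R3): 30% × 15% × 12% = 0.54% of Larkspur Pharma AG.
Aggregating (R2): 7.4971% + 6.0876% + 0.54% = 14.1247%.

14.1247%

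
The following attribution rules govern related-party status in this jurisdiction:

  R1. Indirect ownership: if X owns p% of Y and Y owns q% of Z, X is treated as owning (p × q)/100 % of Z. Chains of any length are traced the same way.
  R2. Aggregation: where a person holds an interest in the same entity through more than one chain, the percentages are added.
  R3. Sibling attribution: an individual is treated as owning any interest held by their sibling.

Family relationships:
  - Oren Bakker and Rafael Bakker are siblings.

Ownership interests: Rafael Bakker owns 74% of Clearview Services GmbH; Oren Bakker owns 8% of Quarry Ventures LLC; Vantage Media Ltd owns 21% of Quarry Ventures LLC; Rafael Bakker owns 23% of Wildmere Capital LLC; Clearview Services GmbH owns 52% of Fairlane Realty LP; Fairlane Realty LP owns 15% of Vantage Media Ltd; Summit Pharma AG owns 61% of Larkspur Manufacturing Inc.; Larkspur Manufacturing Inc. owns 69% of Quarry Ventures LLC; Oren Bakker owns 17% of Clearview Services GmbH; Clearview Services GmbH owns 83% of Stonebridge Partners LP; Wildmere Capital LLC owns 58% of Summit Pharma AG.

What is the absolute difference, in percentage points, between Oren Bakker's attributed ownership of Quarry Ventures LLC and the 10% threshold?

5.105386

By sibling attribution (R3), Oren Bakker is treated as also owning Rafael Bakker's interest in Clearview Services GmbH, giving 17% + 74% = 91%.
By sibling attribution (R3), Oren Bakker is treated as owning Rafael Bakker's 23% interest in Wildmere Capital LLC.
Chain via Clearview Services GmbH → Fairlane Realty LP → Vantage Media Ltd (R1): 91% × 52% × 15% × 21% = 1.49058% of Quarry Ventures LLC.
Direct interest in Quarry Ventures LLC: 8%.
Chain via Wildmere Capital LLC → Summit Pharma AG → Larkspur Manufacturing Inc. (R1): 23% × 58% × 61% × 69% = 5.614806% of Quarry Ventures LLC.
Aggregating (R2): 1.49058% + 8% + 5.614806% = 15.105386%.
15.105386% exceeds the 10% threshold by 5.105386 percentage points.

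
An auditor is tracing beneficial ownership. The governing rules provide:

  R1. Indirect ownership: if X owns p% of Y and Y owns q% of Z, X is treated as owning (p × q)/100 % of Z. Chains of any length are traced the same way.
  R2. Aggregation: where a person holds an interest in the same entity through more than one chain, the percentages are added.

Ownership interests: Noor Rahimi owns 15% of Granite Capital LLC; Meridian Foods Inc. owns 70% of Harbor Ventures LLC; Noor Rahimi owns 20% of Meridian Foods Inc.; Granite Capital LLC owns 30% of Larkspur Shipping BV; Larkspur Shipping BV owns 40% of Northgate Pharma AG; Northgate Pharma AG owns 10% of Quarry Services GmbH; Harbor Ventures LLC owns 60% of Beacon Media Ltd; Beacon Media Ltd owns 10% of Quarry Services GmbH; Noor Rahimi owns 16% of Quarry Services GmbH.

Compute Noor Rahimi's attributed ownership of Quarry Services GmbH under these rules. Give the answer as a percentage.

Chain via Meridian Foods Inc. → Harbor Ventures LLC → Beacon Media Ltd (R1): 20% × 70% × 60% × 10% = 0.84% of Quarry Services GmbH.
Chain via Granite Capital LLC → Larkspur Shipping BV → Northgate Pharma AG (R1): 15% × 30% × 40% × 10% = 0.18% of Quarry Services GmbH.
Direct interest in Quarry Services GmbH: 16%.
Aggregating (R2): 0.84% + 0.18% + 16% = 17.02%.

17.02%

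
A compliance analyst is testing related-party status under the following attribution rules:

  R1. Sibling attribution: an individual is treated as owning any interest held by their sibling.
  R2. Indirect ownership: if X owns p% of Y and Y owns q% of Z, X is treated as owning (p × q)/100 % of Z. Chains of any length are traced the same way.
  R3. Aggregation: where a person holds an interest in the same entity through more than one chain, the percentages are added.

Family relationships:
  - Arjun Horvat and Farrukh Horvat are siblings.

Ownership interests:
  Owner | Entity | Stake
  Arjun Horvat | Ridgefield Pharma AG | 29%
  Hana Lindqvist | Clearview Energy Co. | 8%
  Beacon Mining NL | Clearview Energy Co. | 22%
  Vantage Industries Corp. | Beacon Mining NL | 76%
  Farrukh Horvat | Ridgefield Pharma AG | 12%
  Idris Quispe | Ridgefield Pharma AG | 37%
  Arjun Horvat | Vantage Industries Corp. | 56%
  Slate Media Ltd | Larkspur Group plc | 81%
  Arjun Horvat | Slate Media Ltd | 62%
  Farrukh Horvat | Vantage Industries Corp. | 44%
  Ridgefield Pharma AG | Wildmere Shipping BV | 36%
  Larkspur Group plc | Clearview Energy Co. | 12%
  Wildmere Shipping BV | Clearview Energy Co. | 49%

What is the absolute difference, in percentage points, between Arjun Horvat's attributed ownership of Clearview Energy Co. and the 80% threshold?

By sibling attribution (R1), Arjun Horvat is treated as also owning Farrukh Horvat's interest in Ridgefield Pharma AG, giving 29% + 12% = 41%.
By sibling attribution (R1), Arjun Horvat is treated as also owning Farrukh Horvat's interest in Vantage Industries Corp, giving 56% + 44% = 100%.
Chain via Ridgefield Pharma AG → Wildmere Shipping BV (R2): 41% × 36% × 49% = 7.2324% of Clearview Energy Co.
Chain via Slate Media Ltd → Larkspur Group plc (R2): 62% × 81% × 12% = 6.0264% of Clearview Energy Co.
Chain via Vantage Industries Corp. → Beacon Mining NL (R2): 100% × 76% × 22% = 16.72% of Clearview Energy Co.
Aggregating (R3): 7.2324% + 6.0264% + 16.72% = 29.9788%.
29.9788% falls short of the 80% threshold by 50.0212 percentage points.

50.0212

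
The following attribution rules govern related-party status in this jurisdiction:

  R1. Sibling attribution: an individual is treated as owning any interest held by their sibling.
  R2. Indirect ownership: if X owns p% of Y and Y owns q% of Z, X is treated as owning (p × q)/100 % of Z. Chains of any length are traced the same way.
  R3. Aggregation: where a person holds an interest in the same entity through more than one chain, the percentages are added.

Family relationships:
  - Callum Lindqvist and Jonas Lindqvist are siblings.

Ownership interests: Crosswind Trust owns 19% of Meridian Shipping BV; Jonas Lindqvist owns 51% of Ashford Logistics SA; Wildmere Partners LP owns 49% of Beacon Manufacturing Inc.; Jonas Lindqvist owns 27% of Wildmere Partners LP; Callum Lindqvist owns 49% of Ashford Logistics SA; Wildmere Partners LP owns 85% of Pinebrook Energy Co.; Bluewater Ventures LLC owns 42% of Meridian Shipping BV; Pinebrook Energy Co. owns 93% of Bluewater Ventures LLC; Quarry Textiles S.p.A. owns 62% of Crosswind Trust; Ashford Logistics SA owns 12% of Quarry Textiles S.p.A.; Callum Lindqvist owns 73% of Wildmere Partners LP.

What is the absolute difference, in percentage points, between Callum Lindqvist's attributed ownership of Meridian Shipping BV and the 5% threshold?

29.6146

By sibling attribution (R1), Callum Lindqvist is treated as also owning Jonas Lindqvist's interest in Wildmere Partners LP, giving 73% + 27% = 100%.
By sibling attribution (R1), Callum Lindqvist is treated as also owning Jonas Lindqvist's interest in Ashford Logistics SA, giving 49% + 51% = 100%.
Chain via Wildmere Partners LP → Pinebrook Energy Co. → Bluewater Ventures LLC (R2): 100% × 85% × 93% × 42% = 33.201% of Meridian Shipping BV.
Chain via Ashford Logistics SA → Quarry Textiles S.p.A. → Crosswind Trust (R2): 100% × 12% × 62% × 19% = 1.4136% of Meridian Shipping BV.
Aggregating (R3): 33.201% + 1.4136% = 34.6146%.
34.6146% exceeds the 5% threshold by 29.6146 percentage points.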